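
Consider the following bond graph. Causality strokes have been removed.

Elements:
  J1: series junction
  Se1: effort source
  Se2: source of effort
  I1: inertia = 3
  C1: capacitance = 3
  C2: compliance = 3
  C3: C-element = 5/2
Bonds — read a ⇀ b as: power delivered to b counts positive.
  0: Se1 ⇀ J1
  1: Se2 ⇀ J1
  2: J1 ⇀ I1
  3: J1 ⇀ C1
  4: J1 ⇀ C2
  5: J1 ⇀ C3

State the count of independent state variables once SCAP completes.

4  (C1, C2, C3, I1 all integral)

β0 →J1  (source Se1 imposes e)
β1 →J1  (source Se2 imposes e)
β2 →I1  (prefer integral on I1)
β3 →J1  (J1 flow already set via bond 2)
β4 →J1  (J1 flow already set via bond 2)
β5 →J1  (J1 flow already set via bond 2)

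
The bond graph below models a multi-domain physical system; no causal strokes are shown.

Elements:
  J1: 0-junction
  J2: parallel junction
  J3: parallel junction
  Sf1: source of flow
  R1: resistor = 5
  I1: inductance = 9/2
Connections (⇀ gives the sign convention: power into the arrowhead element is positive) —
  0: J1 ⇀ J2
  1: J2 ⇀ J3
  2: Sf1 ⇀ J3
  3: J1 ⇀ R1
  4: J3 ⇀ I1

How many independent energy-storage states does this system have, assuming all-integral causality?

1  (I1 all integral)

β2 stroke→Sf1  (Sf1 fixes flow; stroke at Sf1)
β4 stroke→I1  (I1 outputs flow p/I1)
β1 stroke→J3  (J3 needs exactly one e-in)
β0 stroke→J2  (J2: last free bond brings effort in)
β3 stroke→J1  (J1: last free bond brings effort in)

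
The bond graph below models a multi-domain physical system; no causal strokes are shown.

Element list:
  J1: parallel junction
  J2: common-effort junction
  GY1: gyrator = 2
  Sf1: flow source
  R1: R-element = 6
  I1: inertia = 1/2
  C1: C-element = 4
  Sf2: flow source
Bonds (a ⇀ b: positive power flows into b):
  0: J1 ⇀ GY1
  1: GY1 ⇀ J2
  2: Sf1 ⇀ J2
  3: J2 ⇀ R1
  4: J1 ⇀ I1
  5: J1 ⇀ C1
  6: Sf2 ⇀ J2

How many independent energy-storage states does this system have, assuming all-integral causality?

2  (C1, I1 all integral)

β2 stroke at Sf1  (Sf1 (Sf) sets flow on bond)
β6 stroke at Sf2  (Sf2 fixes flow; stroke at Sf2)
β4 stroke at I1  (I1: I, integral causality)
β5 stroke at J1  (prefer integral on C1)
β0 stroke at GY1  (common-e at J1 fixed by 5)
β1 stroke at GY1  (through GY1, causality inverts; strokes same side of GY1)
β3 stroke at J2  (closing 0-jn rule on J2)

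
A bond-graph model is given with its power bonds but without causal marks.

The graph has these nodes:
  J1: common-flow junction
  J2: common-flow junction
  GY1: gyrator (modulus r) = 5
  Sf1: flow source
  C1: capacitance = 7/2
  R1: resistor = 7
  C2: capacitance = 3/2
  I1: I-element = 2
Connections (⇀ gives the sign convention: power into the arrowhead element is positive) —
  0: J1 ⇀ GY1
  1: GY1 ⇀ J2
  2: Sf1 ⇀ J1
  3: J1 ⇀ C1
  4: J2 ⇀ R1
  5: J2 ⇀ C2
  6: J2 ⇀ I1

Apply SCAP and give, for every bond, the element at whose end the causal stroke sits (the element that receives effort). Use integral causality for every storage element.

bond 0 →J1
bond 1 →J2
bond 2 →Sf1
bond 3 →J1
bond 4 →J2
bond 5 →J2
bond 6 →I1

b2 stroke at Sf1  (Sf1 (Sf) sets flow on bond)
b0 stroke at J1  (1-jn J1 has f-setter on 2)
b3 stroke at J1  (1-jn J1 has f-setter on 2)
b1 stroke at J2  (GY1: gyrator matches bond 0)
b5 stroke at J2  (C2 outputs effort q/C2)
b6 stroke at I1  (I1: I, integral causality)
b4 stroke at J2  (J2 flow already set via bond 6)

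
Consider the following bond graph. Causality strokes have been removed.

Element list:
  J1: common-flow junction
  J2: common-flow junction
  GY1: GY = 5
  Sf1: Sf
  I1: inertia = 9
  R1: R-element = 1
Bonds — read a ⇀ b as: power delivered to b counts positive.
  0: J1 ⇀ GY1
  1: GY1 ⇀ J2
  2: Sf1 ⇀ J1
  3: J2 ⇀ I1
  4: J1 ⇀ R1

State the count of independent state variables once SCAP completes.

1  (I1 all integral)

β2 stroke→Sf1  (Sf1 (Sf) sets flow on bond)
β0 stroke→J1  (common-f at J1 fixed by 2)
β4 stroke→J1  (common-f at J1 fixed by 2)
β1 stroke→J2  (through GY1, causality inverts; strokes same side of GY1)
β3 stroke→I1  (only one flow-in slot at J2)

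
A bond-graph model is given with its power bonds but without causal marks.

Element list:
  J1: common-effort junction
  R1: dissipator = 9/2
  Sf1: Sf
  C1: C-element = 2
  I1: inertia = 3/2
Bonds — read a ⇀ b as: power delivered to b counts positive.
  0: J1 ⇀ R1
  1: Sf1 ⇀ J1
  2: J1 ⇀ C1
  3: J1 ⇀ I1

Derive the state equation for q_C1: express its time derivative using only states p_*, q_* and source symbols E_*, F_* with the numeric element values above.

#1 |Sf1  (Sf1: flow source, stroke at near end)
#2 |J1  (C1 integral (e out))
#0 |R1  (J1: bond 2 brought effort, rest push out)
#3 |I1  (J1: bond 2 brought effort, rest push out)

dq_C1/dt = F_Sf1 - 2*p_I1/3 - q_C1/9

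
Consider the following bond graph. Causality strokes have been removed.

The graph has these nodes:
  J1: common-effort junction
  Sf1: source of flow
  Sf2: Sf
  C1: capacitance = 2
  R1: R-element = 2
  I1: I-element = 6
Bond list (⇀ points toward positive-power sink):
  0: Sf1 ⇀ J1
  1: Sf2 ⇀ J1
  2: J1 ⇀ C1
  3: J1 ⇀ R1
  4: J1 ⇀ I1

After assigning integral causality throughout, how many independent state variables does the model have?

bond 0 stroke at Sf1  (Sf1 fixes flow; stroke at Sf1)
bond 1 stroke at Sf2  (source Sf2 imposes f)
bond 2 stroke at J1  (C1: C, integral causality)
bond 3 stroke at R1  (common-e at J1 fixed by 2)
bond 4 stroke at I1  (J1: bond 2 brought effort, rest push out)

2  (C1, I1 all integral)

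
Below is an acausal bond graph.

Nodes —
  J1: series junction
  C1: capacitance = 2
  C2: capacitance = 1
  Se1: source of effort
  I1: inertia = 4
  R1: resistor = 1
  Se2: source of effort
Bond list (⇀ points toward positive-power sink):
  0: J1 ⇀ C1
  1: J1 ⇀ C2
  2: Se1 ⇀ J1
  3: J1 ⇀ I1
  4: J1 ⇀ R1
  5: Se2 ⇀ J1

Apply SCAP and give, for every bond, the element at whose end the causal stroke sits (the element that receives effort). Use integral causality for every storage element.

b0 stroke at J1
b1 stroke at J1
b2 stroke at J1
b3 stroke at I1
b4 stroke at J1
b5 stroke at J1

b2 |J1  (Se1: effort source, stroke at far end)
b5 |J1  (Se2: effort source, stroke at far end)
b0 |J1  (C1: C, integral causality)
b1 |J1  (C2: C, integral causality)
b3 |I1  (I1: I, integral causality)
b4 |J1  (1-jn J1 has f-setter on 3)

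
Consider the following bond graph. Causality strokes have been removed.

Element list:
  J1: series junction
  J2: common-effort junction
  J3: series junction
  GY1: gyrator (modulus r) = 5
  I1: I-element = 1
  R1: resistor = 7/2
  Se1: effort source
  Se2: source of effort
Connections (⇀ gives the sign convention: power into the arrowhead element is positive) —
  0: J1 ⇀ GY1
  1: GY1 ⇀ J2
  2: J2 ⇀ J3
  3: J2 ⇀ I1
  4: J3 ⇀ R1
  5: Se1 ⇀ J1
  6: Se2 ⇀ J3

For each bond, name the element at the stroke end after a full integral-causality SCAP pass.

#0 |GY1
#1 |GY1
#2 |J2
#3 |I1
#4 |J3
#5 |J1
#6 |J3

#5 stroke→J1  (Se1: effort source, stroke at far end)
#6 stroke→J3  (Se2 (Se) sets effort on bond)
#0 stroke→GY1  (J1: last free bond brings flow in)
#1 stroke→GY1  (GY1 both-in/both-out from 0)
#3 stroke→I1  (I1 integral (f out))
#2 stroke→J2  (J2: last free bond brings effort in)
#4 stroke→J3  (common-f at J3 fixed by 2)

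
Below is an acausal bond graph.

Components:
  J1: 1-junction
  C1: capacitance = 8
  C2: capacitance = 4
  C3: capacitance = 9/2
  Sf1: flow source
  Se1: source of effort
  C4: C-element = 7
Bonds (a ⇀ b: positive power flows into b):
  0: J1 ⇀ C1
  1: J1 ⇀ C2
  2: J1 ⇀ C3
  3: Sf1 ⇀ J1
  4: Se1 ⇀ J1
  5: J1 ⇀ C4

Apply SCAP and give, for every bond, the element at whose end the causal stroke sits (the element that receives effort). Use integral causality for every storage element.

#3 stroke→Sf1  (source Sf1 imposes f)
#4 stroke→J1  (source Se1 imposes e)
#0 stroke→J1  (J1 flow already set via bond 3)
#1 stroke→J1  (common-f at J1 fixed by 3)
#2 stroke→J1  (J1 flow already set via bond 3)
#5 stroke→J1  (1-jn J1 has f-setter on 3)

β0 stroke at J1
β1 stroke at J1
β2 stroke at J1
β3 stroke at Sf1
β4 stroke at J1
β5 stroke at J1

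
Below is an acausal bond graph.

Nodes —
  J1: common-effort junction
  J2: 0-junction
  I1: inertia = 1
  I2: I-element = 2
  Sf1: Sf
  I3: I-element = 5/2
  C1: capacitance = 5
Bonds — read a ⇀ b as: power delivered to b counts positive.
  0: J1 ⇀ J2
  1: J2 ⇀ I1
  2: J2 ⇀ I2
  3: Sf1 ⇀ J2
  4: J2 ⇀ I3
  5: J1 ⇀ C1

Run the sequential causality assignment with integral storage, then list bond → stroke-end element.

bond 3 |Sf1  (Sf1: flow source, stroke at near end)
bond 1 |I1  (I1: I, integral causality)
bond 2 |I2  (prefer integral on I2)
bond 4 |I3  (I3 integral (f out))
bond 0 |J2  (J2: last free bond brings effort in)
bond 5 |J1  (closing 0-jn rule on J1)

b0 stroke at J2
b1 stroke at I1
b2 stroke at I2
b3 stroke at Sf1
b4 stroke at I3
b5 stroke at J1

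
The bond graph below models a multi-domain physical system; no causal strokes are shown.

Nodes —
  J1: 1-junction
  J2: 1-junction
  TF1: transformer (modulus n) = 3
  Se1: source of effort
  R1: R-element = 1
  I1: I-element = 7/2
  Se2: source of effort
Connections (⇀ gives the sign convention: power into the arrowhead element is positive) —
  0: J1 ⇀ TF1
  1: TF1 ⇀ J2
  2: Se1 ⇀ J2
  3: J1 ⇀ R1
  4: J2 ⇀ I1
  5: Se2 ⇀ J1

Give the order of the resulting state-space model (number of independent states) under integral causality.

1  (I1 all integral)

bond 2 stroke at J2  (Se1 fixes effort; stroke away)
bond 5 stroke at J1  (Se2 (Se) sets effort on bond)
bond 4 stroke at I1  (prefer integral on I1)
bond 1 stroke at J2  (J2: bond 4 brought flow, rest push out)
bond 0 stroke at TF1  (TF1 one-in-one-out from 1)
bond 3 stroke at J1  (common-f at J1 fixed by 0)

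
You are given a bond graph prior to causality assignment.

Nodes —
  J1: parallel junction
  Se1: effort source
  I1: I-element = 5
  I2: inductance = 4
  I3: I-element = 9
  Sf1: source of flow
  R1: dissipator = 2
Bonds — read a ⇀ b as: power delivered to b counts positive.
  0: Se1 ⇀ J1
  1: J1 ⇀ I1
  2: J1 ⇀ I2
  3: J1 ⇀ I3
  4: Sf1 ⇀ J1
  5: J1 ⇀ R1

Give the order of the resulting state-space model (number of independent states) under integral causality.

bond 0 →J1  (Se1 (Se) sets effort on bond)
bond 4 →Sf1  (Sf1: flow source, stroke at near end)
bond 1 →I1  (common-e at J1 fixed by 0)
bond 2 →I2  (J1 effort already set via bond 0)
bond 3 →I3  (common-e at J1 fixed by 0)
bond 5 →R1  (0-jn J1 has e-setter on 0)

3  (I1, I2, I3 all integral)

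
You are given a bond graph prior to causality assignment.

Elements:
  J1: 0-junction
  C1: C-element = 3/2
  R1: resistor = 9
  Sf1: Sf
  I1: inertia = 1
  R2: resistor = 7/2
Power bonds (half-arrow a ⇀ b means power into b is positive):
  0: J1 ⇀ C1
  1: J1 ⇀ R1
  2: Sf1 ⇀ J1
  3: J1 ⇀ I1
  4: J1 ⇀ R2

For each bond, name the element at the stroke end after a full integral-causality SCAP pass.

bond 2 →Sf1  (Sf1 (Sf) sets flow on bond)
bond 0 →J1  (C1: C, integral causality)
bond 1 →R1  (0-jn J1 has e-setter on 0)
bond 3 →I1  (0-jn J1 has e-setter on 0)
bond 4 →R2  (J1: bond 0 brought effort, rest push out)

bond 0 →J1
bond 1 →R1
bond 2 →Sf1
bond 3 →I1
bond 4 →R2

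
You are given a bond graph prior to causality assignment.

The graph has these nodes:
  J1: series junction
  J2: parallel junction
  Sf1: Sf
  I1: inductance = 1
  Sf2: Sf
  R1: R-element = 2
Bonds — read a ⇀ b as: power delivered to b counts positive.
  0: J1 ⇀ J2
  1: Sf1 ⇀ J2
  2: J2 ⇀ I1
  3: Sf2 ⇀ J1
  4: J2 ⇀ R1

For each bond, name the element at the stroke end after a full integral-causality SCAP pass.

#0 |J1
#1 |Sf1
#2 |I1
#3 |Sf2
#4 |J2

bond 1 |Sf1  (source Sf1 imposes f)
bond 3 |Sf2  (source Sf2 imposes f)
bond 0 |J1  (1-jn J1 has f-setter on 3)
bond 2 |I1  (prefer integral on I1)
bond 4 |J2  (J2: last free bond brings effort in)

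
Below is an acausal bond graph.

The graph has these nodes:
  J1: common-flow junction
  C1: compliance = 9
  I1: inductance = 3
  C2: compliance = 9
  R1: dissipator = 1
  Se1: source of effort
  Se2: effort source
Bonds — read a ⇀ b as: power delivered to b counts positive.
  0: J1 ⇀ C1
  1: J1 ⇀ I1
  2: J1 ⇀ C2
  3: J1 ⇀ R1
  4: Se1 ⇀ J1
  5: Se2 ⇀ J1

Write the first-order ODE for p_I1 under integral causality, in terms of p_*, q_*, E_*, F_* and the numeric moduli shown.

dp_I1/dt = E_Se1 + E_Se2 - p_I1/3 - q_C1/9 - q_C2/9

b4 |J1  (Se1: effort source, stroke at far end)
b5 |J1  (Se2: effort source, stroke at far end)
b0 |J1  (prefer integral on C1)
b1 |I1  (I1 outputs flow p/I1)
b2 |J1  (common-f at J1 fixed by 1)
b3 |J1  (common-f at J1 fixed by 1)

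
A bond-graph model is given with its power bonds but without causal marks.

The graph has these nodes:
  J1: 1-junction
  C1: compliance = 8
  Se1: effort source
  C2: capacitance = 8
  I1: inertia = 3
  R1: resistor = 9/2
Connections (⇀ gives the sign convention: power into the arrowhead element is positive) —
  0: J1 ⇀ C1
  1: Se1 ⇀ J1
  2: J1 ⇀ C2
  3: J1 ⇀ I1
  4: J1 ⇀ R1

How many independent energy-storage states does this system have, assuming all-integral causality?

β1 |J1  (Se1: effort source, stroke at far end)
β0 |J1  (C1 outputs effort q/C1)
β2 |J1  (C2: C, integral causality)
β3 |I1  (I1 outputs flow p/I1)
β4 |J1  (common-f at J1 fixed by 3)

3  (C1, C2, I1 all integral)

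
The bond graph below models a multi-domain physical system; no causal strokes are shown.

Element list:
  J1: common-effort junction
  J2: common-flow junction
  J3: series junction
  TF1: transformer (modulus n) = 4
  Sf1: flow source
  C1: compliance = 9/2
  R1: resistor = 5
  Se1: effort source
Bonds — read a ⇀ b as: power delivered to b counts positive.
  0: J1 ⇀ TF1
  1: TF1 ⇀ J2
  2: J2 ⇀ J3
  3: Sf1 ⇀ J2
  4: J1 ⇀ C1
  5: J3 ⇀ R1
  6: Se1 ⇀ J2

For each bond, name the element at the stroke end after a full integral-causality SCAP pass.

b0 →TF1
b1 →J2
b2 →J2
b3 →Sf1
b4 →J1
b5 →J3
b6 →J2

#3 stroke at Sf1  (Sf1 fixes flow; stroke at Sf1)
#6 stroke at J2  (Se1 fixes effort; stroke away)
#1 stroke at J2  (common-f at J2 fixed by 3)
#2 stroke at J2  (J2 flow already set via bond 3)
#5 stroke at J3  (common-f at J3 fixed by 2)
#0 stroke at TF1  (TF1 one-in-one-out from 1)
#4 stroke at J1  (J1 needs exactly one e-in)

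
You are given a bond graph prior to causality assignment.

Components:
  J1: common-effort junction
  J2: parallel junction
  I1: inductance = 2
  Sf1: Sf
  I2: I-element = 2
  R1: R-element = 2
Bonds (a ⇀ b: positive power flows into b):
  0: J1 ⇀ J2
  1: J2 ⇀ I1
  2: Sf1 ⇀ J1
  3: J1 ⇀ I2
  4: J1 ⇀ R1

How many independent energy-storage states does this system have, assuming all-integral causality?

b2 stroke→Sf1  (Sf1 (Sf) sets flow on bond)
b1 stroke→I1  (prefer integral on I1)
b0 stroke→J2  (closing 0-jn rule on J2)
b3 stroke→I2  (I2 outputs flow p/I2)
b4 stroke→J1  (J1: last free bond brings effort in)

2  (I1, I2 all integral)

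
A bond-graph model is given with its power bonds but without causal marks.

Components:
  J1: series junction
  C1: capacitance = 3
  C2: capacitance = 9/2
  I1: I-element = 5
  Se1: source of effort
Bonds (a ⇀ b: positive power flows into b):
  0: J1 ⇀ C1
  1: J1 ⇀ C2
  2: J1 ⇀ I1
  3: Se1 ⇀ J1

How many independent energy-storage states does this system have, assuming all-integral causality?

bond 3 |J1  (Se1 (Se) sets effort on bond)
bond 0 |J1  (C1 integral (e out))
bond 1 |J1  (prefer integral on C2)
bond 2 |I1  (only one flow-in slot at J1)

3  (C1, C2, I1 all integral)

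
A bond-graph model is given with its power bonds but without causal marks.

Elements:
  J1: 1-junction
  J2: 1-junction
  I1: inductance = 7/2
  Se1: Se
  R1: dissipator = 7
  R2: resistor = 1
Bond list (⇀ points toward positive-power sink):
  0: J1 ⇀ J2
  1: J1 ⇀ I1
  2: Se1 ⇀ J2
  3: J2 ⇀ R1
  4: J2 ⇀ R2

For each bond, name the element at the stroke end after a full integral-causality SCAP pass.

β2 |J2  (Se1 fixes effort; stroke away)
β1 |I1  (I1 outputs flow p/I1)
β0 |J1  (common-f at J1 fixed by 1)
β3 |J2  (J2 flow already set via bond 0)
β4 |J2  (J2: bond 0 brought flow, rest push out)

b0 stroke at J1
b1 stroke at I1
b2 stroke at J2
b3 stroke at J2
b4 stroke at J2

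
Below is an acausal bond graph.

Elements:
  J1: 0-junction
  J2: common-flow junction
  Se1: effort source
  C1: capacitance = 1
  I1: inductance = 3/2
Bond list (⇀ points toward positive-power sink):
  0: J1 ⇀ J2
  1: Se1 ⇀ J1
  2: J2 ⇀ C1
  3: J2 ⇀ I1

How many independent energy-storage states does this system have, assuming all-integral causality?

2  (C1, I1 all integral)

#1 →J1  (Se1 fixes effort; stroke away)
#0 →J2  (J1 effort already set via bond 1)
#2 →J2  (C1 integral (e out))
#3 →I1  (only one flow-in slot at J2)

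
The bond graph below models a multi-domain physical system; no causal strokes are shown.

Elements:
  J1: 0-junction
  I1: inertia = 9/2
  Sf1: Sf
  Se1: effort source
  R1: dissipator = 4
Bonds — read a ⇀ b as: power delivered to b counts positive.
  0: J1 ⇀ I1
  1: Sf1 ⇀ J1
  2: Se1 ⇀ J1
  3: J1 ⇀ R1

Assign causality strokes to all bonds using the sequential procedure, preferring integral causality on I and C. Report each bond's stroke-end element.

bond 0 stroke at I1
bond 1 stroke at Sf1
bond 2 stroke at J1
bond 3 stroke at R1

bond 1 stroke→Sf1  (Sf1 fixes flow; stroke at Sf1)
bond 2 stroke→J1  (source Se1 imposes e)
bond 0 stroke→I1  (common-e at J1 fixed by 2)
bond 3 stroke→R1  (common-e at J1 fixed by 2)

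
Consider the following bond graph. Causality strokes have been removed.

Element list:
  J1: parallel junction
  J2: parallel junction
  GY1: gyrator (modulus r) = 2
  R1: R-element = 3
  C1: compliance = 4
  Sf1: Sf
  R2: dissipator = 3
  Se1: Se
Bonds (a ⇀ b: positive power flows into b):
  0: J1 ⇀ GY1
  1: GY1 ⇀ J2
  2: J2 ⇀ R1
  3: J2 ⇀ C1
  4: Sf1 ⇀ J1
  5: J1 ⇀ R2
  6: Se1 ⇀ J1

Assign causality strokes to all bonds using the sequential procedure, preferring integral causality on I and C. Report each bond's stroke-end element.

#0 stroke at GY1
#1 stroke at GY1
#2 stroke at R1
#3 stroke at J2
#4 stroke at Sf1
#5 stroke at R2
#6 stroke at J1

β4 |Sf1  (Sf1: flow source, stroke at near end)
β6 |J1  (source Se1 imposes e)
β0 |GY1  (J1: bond 6 brought effort, rest push out)
β5 |R2  (common-e at J1 fixed by 6)
β1 |GY1  (GY GY1: same side as bond 0)
β3 |J2  (C1 integral (e out))
β2 |R1  (common-e at J2 fixed by 3)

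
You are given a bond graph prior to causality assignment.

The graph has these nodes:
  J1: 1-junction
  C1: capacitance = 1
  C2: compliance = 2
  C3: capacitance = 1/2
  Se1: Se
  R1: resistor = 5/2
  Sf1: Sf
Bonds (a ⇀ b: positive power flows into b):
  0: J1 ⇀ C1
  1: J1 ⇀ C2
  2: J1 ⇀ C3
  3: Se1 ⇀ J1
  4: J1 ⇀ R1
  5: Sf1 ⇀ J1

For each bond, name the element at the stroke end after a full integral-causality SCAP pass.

bond 0 stroke at J1
bond 1 stroke at J1
bond 2 stroke at J1
bond 3 stroke at J1
bond 4 stroke at J1
bond 5 stroke at Sf1

β3 stroke→J1  (Se1 fixes effort; stroke away)
β5 stroke→Sf1  (source Sf1 imposes f)
β0 stroke→J1  (1-jn J1 has f-setter on 5)
β1 stroke→J1  (1-jn J1 has f-setter on 5)
β2 stroke→J1  (1-jn J1 has f-setter on 5)
β4 stroke→J1  (J1 flow already set via bond 5)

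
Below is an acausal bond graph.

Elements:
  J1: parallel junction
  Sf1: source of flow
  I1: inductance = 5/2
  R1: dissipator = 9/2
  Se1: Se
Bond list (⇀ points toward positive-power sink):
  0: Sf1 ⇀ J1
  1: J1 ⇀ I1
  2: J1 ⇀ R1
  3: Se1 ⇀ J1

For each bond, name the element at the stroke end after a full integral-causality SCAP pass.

β0 stroke at Sf1  (Sf1: flow source, stroke at near end)
β3 stroke at J1  (source Se1 imposes e)
β1 stroke at I1  (0-jn J1 has e-setter on 3)
β2 stroke at R1  (J1: bond 3 brought effort, rest push out)

b0 |Sf1
b1 |I1
b2 |R1
b3 |J1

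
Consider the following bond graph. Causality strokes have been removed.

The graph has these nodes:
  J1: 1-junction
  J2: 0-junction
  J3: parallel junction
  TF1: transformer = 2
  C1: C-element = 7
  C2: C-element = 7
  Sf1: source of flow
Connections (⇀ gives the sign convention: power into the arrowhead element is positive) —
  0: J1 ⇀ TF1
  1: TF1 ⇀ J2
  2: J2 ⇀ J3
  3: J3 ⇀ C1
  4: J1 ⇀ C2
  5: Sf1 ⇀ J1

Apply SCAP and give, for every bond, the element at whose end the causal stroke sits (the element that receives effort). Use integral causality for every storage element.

β5 stroke at Sf1  (Sf1 (Sf) sets flow on bond)
β0 stroke at J1  (J1: bond 5 brought flow, rest push out)
β4 stroke at J1  (J1 flow already set via bond 5)
β1 stroke at TF1  (TF1: transformer flips bond 0)
β2 stroke at J2  (only one effort-in slot at J2)
β3 stroke at J3  (J3 needs exactly one e-in)

#0 stroke→J1
#1 stroke→TF1
#2 stroke→J2
#3 stroke→J3
#4 stroke→J1
#5 stroke→Sf1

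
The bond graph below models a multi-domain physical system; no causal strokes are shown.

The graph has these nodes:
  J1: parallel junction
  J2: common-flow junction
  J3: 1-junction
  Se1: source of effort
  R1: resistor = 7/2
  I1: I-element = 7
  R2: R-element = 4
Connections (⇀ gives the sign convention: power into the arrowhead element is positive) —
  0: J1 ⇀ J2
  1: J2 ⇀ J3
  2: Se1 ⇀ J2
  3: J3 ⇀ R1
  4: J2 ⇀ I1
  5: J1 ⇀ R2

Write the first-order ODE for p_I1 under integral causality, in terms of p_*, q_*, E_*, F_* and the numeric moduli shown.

b2 stroke→J2  (Se1 (Se) sets effort on bond)
b4 stroke→I1  (I1 integral (f out))
b0 stroke→J2  (J2: bond 4 brought flow, rest push out)
b1 stroke→J2  (J2 flow already set via bond 4)
b3 stroke→J3  (common-f at J3 fixed by 1)
b5 stroke→J1  (only one effort-in slot at J1)

dp_I1/dt = E_Se1 - 15*p_I1/14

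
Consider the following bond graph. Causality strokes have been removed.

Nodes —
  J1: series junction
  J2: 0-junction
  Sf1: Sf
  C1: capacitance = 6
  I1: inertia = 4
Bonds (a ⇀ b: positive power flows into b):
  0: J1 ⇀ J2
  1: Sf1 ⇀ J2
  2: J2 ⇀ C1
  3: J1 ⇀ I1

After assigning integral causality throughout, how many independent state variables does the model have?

2  (C1, I1 all integral)

b1 |Sf1  (Sf1 (Sf) sets flow on bond)
b2 |J2  (C1: C, integral causality)
b0 |J1  (J2: bond 2 brought effort, rest push out)
b3 |I1  (J1 needs exactly one f-in)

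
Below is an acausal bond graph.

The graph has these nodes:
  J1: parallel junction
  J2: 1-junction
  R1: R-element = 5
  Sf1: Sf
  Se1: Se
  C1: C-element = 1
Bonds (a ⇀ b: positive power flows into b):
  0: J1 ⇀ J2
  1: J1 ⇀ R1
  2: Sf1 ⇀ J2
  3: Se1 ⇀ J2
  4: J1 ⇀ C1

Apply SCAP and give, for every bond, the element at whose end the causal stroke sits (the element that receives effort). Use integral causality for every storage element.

β0 stroke at J2
β1 stroke at R1
β2 stroke at Sf1
β3 stroke at J2
β4 stroke at J1

b2 stroke at Sf1  (Sf1: flow source, stroke at near end)
b3 stroke at J2  (Se1: effort source, stroke at far end)
b0 stroke at J2  (J2: bond 2 brought flow, rest push out)
b4 stroke at J1  (C1 outputs effort q/C1)
b1 stroke at R1  (common-e at J1 fixed by 4)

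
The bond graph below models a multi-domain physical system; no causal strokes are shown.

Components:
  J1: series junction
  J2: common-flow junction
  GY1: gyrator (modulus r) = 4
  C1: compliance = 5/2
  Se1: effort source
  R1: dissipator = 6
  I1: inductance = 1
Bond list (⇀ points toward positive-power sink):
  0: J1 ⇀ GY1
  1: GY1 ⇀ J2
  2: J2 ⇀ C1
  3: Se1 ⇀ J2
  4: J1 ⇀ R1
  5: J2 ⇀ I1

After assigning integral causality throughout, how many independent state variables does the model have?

β3 →J2  (Se1: effort source, stroke at far end)
β2 →J2  (C1: C, integral causality)
β5 →I1  (I1 integral (f out))
β1 →J2  (J2 flow already set via bond 5)
β0 →J1  (through GY1, causality inverts; strokes same side of GY1)
β4 →R1  (closing 1-jn rule on J1)

2  (C1, I1 all integral)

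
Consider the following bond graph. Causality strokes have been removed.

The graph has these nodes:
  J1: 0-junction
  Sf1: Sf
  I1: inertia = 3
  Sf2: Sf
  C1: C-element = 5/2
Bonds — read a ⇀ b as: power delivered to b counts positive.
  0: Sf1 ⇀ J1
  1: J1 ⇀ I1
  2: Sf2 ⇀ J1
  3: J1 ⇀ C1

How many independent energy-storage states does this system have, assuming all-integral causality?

bond 0 stroke→Sf1  (source Sf1 imposes f)
bond 2 stroke→Sf2  (Sf2: flow source, stroke at near end)
bond 1 stroke→I1  (prefer integral on I1)
bond 3 stroke→J1  (only one effort-in slot at J1)

2  (C1, I1 all integral)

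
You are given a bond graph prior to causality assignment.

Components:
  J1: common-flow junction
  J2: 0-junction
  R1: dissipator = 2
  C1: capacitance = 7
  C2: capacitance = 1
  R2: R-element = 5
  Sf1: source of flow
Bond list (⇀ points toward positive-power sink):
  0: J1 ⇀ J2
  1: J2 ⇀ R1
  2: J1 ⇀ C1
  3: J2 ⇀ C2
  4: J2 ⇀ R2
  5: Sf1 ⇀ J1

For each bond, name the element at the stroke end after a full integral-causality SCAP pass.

β0 stroke at J1
β1 stroke at R1
β2 stroke at J1
β3 stroke at J2
β4 stroke at R2
β5 stroke at Sf1

β5 stroke at Sf1  (source Sf1 imposes f)
β0 stroke at J1  (J1: bond 5 brought flow, rest push out)
β2 stroke at J1  (1-jn J1 has f-setter on 5)
β3 stroke at J2  (C2: C, integral causality)
β1 stroke at R1  (0-jn J2 has e-setter on 3)
β4 stroke at R2  (common-e at J2 fixed by 3)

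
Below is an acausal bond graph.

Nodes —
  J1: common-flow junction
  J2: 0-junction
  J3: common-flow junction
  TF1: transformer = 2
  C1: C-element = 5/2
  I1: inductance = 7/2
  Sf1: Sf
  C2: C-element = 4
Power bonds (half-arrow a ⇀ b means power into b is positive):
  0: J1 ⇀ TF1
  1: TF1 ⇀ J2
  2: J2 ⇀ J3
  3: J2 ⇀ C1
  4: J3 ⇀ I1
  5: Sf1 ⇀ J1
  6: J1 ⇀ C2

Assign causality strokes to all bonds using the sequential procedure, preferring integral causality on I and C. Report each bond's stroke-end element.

β0 →J1
β1 →TF1
β2 →J3
β3 →J2
β4 →I1
β5 →Sf1
β6 →J1

bond 5 →Sf1  (Sf1: flow source, stroke at near end)
bond 0 →J1  (J1 flow already set via bond 5)
bond 6 →J1  (J1: bond 5 brought flow, rest push out)
bond 1 →TF1  (TF TF1: opposite of bond 0)
bond 3 →J2  (C1 outputs effort q/C1)
bond 2 →J3  (0-jn J2 has e-setter on 3)
bond 4 →I1  (closing 1-jn rule on J3)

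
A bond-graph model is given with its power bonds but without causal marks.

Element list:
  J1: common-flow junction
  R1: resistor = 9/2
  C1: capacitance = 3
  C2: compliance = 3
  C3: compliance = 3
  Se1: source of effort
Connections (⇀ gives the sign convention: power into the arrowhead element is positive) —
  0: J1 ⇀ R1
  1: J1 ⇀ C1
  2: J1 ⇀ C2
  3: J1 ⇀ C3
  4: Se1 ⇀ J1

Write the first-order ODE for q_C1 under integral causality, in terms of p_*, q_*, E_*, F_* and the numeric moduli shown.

dq_C1/dt = 2*E_Se1/9 - 2*q_C1/27 - 2*q_C2/27 - 2*q_C3/27

β4 →J1  (Se1 fixes effort; stroke away)
β1 →J1  (C1 outputs effort q/C1)
β2 →J1  (prefer integral on C2)
β3 →J1  (C3: C, integral causality)
β0 →R1  (only one flow-in slot at J1)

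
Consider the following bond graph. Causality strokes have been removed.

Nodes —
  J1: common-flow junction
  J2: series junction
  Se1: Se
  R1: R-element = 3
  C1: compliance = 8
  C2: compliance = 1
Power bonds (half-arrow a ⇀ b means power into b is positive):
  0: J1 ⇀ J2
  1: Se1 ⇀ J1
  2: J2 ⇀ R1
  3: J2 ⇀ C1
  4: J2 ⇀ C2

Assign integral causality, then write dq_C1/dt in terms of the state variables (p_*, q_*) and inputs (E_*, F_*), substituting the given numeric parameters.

dq_C1/dt = E_Se1/3 - q_C1/24 - q_C2/3

b1 →J1  (Se1 (Se) sets effort on bond)
b0 →J2  (J1: last free bond brings flow in)
b3 →J2  (C1 integral (e out))
b4 →J2  (C2 outputs effort q/C2)
b2 →R1  (only one flow-in slot at J2)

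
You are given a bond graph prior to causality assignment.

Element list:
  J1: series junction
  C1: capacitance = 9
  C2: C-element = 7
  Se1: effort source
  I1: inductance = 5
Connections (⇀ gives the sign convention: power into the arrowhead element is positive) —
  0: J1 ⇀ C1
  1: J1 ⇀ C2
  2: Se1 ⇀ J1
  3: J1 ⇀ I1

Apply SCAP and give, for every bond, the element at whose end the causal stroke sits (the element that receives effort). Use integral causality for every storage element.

#0 stroke at J1
#1 stroke at J1
#2 stroke at J1
#3 stroke at I1

b2 stroke at J1  (source Se1 imposes e)
b0 stroke at J1  (C1: C, integral causality)
b1 stroke at J1  (prefer integral on C2)
b3 stroke at I1  (only one flow-in slot at J1)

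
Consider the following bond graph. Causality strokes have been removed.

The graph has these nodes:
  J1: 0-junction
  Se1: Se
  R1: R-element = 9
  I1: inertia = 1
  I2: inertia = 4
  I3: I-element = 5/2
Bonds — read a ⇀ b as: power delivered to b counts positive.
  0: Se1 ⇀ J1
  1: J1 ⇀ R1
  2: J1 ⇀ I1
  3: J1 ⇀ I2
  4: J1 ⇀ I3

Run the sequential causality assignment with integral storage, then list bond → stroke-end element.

#0 stroke→J1  (Se1 fixes effort; stroke away)
#1 stroke→R1  (J1: bond 0 brought effort, rest push out)
#2 stroke→I1  (0-jn J1 has e-setter on 0)
#3 stroke→I2  (J1 effort already set via bond 0)
#4 stroke→I3  (J1: bond 0 brought effort, rest push out)

b0 →J1
b1 →R1
b2 →I1
b3 →I2
b4 →I3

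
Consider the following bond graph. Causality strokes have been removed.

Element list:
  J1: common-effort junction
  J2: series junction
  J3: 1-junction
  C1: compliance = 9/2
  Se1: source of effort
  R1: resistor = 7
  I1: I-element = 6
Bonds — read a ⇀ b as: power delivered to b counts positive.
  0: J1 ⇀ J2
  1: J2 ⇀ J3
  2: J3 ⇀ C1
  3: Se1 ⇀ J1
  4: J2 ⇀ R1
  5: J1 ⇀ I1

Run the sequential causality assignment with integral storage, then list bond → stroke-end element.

#0 |J2
#1 |J2
#2 |J3
#3 |J1
#4 |R1
#5 |I1

bond 3 |J1  (Se1 fixes effort; stroke away)
bond 0 |J2  (J1: bond 3 brought effort, rest push out)
bond 5 |I1  (J1: bond 3 brought effort, rest push out)
bond 2 |J3  (C1 outputs effort q/C1)
bond 1 |J2  (J3: last free bond brings flow in)
bond 4 |R1  (J2: last free bond brings flow in)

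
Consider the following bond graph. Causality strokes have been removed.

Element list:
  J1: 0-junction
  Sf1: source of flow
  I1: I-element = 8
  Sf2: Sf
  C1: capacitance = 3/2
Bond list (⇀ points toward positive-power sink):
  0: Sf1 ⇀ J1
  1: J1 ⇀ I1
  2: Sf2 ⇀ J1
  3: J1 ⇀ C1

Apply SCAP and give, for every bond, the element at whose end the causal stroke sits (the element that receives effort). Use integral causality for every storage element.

β0 stroke→Sf1  (Sf1: flow source, stroke at near end)
β2 stroke→Sf2  (source Sf2 imposes f)
β1 stroke→I1  (I1 integral (f out))
β3 stroke→J1  (J1 needs exactly one e-in)

β0 →Sf1
β1 →I1
β2 →Sf2
β3 →J1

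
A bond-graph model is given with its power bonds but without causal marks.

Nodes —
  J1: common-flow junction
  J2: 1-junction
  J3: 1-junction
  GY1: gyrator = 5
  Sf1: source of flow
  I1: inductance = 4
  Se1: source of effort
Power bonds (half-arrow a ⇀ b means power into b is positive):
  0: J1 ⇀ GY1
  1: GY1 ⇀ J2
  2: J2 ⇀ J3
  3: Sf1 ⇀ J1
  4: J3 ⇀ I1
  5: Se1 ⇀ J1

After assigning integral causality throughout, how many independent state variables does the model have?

1  (I1 all integral)

β3 |Sf1  (Sf1: flow source, stroke at near end)
β5 |J1  (Se1 fixes effort; stroke away)
β0 |J1  (1-jn J1 has f-setter on 3)
β1 |J2  (GY1: gyrator matches bond 0)
β2 |J3  (closing 1-jn rule on J2)
β4 |I1  (closing 1-jn rule on J3)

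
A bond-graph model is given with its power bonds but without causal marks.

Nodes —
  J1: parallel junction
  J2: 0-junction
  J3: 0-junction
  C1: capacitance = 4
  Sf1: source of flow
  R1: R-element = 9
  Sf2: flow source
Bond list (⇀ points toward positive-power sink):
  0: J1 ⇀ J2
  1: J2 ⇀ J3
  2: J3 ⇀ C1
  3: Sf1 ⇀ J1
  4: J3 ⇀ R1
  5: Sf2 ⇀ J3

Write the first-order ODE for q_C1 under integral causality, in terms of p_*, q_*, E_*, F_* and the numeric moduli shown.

β3 →Sf1  (source Sf1 imposes f)
β5 →Sf2  (Sf2 (Sf) sets flow on bond)
β0 →J1  (J1 needs exactly one e-in)
β1 →J2  (only one effort-in slot at J2)
β2 →J3  (C1 integral (e out))
β4 →R1  (J3: bond 2 brought effort, rest push out)

dq_C1/dt = F_Sf1 + F_Sf2 - q_C1/36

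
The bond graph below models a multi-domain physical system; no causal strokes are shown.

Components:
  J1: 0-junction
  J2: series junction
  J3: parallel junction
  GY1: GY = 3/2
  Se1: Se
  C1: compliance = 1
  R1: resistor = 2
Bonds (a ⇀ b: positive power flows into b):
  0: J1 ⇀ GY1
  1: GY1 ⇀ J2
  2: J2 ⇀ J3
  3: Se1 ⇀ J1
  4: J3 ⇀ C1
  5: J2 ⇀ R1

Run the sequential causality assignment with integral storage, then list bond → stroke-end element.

b0 →GY1
b1 →GY1
b2 →J2
b3 →J1
b4 →J3
b5 →J2

b3 |J1  (Se1: effort source, stroke at far end)
b0 |GY1  (J1 effort already set via bond 3)
b1 |GY1  (GY1 both-in/both-out from 0)
b2 |J2  (1-jn J2 has f-setter on 1)
b5 |J2  (common-f at J2 fixed by 1)
b4 |J3  (only one effort-in slot at J3)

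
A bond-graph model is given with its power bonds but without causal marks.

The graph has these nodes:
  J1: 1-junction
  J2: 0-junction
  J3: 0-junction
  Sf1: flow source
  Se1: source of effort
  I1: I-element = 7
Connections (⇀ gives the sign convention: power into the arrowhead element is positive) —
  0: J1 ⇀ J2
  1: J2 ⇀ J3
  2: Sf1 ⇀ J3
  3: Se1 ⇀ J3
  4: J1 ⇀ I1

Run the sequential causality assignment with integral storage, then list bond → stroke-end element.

β0 stroke at J1
β1 stroke at J2
β2 stroke at Sf1
β3 stroke at J3
β4 stroke at I1

β2 stroke→Sf1  (source Sf1 imposes f)
β3 stroke→J3  (Se1 fixes effort; stroke away)
β1 stroke→J2  (J3 effort already set via bond 3)
β0 stroke→J1  (0-jn J2 has e-setter on 1)
β4 stroke→I1  (only one flow-in slot at J1)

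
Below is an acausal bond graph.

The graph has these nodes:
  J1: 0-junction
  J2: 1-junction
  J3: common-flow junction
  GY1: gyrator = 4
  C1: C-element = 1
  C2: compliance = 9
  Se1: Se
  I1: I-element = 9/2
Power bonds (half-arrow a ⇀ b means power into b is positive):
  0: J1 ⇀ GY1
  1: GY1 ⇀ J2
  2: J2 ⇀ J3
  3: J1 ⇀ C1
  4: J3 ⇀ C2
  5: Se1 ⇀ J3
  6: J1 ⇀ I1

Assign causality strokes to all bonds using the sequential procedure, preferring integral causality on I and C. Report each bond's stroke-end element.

β5 →J3  (Se1 fixes effort; stroke away)
β3 →J1  (prefer integral on C1)
β0 →GY1  (0-jn J1 has e-setter on 3)
β6 →I1  (J1: bond 3 brought effort, rest push out)
β1 →GY1  (GY GY1: same side as bond 0)
β2 →J2  (J2 flow already set via bond 1)
β4 →J3  (1-jn J3 has f-setter on 2)

β0 stroke→GY1
β1 stroke→GY1
β2 stroke→J2
β3 stroke→J1
β4 stroke→J3
β5 stroke→J3
β6 stroke→I1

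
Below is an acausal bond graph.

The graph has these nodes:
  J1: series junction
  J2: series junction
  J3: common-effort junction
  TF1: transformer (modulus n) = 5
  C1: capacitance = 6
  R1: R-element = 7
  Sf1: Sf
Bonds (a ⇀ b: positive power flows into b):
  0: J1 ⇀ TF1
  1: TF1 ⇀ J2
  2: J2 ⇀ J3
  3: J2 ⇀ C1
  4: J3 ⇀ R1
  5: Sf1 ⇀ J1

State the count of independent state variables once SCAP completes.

bond 5 |Sf1  (Sf1 (Sf) sets flow on bond)
bond 0 |J1  (1-jn J1 has f-setter on 5)
bond 1 |TF1  (TF1: transformer flips bond 0)
bond 2 |J2  (1-jn J2 has f-setter on 1)
bond 3 |J2  (1-jn J2 has f-setter on 1)
bond 4 |J3  (closing 0-jn rule on J3)

1  (C1 all integral)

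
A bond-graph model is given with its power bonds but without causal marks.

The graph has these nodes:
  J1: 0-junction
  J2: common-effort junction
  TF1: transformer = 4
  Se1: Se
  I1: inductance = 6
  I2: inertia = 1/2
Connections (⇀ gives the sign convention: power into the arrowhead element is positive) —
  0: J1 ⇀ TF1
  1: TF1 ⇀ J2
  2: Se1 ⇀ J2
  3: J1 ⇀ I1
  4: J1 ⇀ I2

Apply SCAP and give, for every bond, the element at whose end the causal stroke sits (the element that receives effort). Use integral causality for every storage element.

b0 →J1
b1 →TF1
b2 →J2
b3 →I1
b4 →I2

β2 |J2  (source Se1 imposes e)
β1 |TF1  (J2: bond 2 brought effort, rest push out)
β0 |J1  (through TF1, causality passes straight; one stroke at TF1)
β3 |I1  (J1 effort already set via bond 0)
β4 |I2  (J1 effort already set via bond 0)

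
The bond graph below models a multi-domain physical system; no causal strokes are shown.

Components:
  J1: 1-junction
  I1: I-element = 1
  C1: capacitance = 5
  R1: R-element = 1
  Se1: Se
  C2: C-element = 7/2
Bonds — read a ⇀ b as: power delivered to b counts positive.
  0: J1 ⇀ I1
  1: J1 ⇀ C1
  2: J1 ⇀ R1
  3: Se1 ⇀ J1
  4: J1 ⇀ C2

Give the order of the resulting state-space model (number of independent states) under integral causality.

3  (C1, C2, I1 all integral)

bond 3 |J1  (Se1 fixes effort; stroke away)
bond 0 |I1  (I1 outputs flow p/I1)
bond 1 |J1  (common-f at J1 fixed by 0)
bond 2 |J1  (J1: bond 0 brought flow, rest push out)
bond 4 |J1  (1-jn J1 has f-setter on 0)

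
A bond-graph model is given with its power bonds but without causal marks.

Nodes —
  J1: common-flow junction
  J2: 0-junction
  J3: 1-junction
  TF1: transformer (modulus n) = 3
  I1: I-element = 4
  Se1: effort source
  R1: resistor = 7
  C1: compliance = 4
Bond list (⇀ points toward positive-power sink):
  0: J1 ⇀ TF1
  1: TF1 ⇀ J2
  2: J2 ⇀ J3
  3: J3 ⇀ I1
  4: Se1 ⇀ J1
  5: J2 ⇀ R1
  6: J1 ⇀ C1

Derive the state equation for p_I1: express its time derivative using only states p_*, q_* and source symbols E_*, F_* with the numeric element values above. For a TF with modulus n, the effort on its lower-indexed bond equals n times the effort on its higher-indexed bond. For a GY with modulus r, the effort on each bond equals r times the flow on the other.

dp_I1/dt = E_Se1/3 - q_C1/12

β4 |J1  (source Se1 imposes e)
β3 |I1  (I1: I, integral causality)
β2 |J3  (J3: bond 3 brought flow, rest push out)
β6 |J1  (C1 integral (e out))
β0 |TF1  (J1 needs exactly one f-in)
β1 |J2  (TF1 one-in-one-out from 0)
β5 |R1  (J2: bond 1 brought effort, rest push out)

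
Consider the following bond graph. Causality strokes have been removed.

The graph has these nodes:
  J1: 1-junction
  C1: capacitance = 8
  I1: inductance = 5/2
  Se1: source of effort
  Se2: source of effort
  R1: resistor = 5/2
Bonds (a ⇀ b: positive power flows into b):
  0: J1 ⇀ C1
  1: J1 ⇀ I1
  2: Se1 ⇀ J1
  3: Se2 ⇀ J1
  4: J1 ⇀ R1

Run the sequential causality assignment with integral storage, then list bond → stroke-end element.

b2 |J1  (Se1 (Se) sets effort on bond)
b3 |J1  (Se2 fixes effort; stroke away)
b0 |J1  (C1 outputs effort q/C1)
b1 |I1  (I1: I, integral causality)
b4 |J1  (J1 flow already set via bond 1)

#0 |J1
#1 |I1
#2 |J1
#3 |J1
#4 |J1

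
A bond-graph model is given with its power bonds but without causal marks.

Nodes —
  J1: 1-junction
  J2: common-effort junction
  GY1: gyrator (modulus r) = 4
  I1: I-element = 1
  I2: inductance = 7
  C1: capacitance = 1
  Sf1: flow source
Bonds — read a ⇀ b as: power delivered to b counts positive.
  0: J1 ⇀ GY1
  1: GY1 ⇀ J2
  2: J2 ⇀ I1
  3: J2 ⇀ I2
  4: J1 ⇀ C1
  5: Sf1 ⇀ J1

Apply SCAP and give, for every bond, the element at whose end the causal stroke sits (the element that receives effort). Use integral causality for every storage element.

bond 5 →Sf1  (Sf1: flow source, stroke at near end)
bond 0 →J1  (J1 flow already set via bond 5)
bond 4 →J1  (common-f at J1 fixed by 5)
bond 1 →J2  (GY GY1: same side as bond 0)
bond 2 →I1  (J2: bond 1 brought effort, rest push out)
bond 3 →I2  (common-e at J2 fixed by 1)

b0 →J1
b1 →J2
b2 →I1
b3 →I2
b4 →J1
b5 →Sf1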